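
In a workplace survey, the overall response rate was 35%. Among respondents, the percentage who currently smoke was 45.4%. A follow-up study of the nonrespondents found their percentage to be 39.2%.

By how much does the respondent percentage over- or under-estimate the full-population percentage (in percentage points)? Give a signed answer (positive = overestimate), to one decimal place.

+4.0 percentage points

Nonresponse fraction = 1 − 0.35 = 0.65.
Bias = (nonresponse fraction) × (respondent percentage − nonrespondent percentage)
     = 0.65 × (45.4 − 39.2) = 0.65 × 6.2 = 4.03.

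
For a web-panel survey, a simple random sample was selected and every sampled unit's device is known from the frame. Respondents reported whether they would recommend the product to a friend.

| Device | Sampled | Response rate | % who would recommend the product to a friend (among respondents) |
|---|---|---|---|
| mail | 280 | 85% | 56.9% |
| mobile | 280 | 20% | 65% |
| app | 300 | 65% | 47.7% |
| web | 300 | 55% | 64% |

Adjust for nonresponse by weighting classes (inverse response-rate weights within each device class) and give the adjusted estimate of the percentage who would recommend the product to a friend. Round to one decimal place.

58.3%

Inverse-response-rate weighting restores each class to its sampled count, so class totals weight by n_sampled:
  mail: 280 × 56.9 = 15,932
  mobile: 280 × 65 = 18,200
  app: 300 × 47.7 = 14,310
  web: 300 × 64 = 19,200
Adjusted estimate = 67,642 / 1,160 = 58.3121 → 58.3%.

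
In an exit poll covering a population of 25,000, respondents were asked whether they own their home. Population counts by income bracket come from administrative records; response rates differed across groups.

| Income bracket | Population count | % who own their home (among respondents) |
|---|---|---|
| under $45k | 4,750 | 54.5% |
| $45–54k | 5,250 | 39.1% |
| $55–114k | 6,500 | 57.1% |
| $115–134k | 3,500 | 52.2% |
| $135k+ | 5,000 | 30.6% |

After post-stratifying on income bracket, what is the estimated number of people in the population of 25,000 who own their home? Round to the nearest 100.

11,700

Each cell contributes its population count × the respondent rate:
  under $45k: 4,750 × 54.5% = 2588.75
  $45–54k: 5,250 × 39.1% = 2052.75
  $55–114k: 6,500 × 57.1% = 3711.5
  $115–134k: 3,500 × 52.2% = 1827
  $135k+: 5,000 × 30.6% = 1530
Estimated total = 11,710 → 11,700.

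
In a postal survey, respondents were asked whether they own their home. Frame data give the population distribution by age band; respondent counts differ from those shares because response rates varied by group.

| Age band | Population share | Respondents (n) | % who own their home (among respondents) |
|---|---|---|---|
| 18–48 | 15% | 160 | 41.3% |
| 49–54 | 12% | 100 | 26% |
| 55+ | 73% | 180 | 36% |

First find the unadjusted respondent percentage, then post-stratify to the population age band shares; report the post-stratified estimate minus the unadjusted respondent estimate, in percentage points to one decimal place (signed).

Without adjustment, the pooled respondent share is:
  (160/440)×41.3 + (100/440)×26 + (180/440)×36 = 35.6545%
Post-stratified estimate weights by population shares:
  0.15×41.3 + 0.12×26 + 0.73×36 = 35.595%
Difference = 35.595 − 35.6545 = -0.0595 pp.

-0.1 percentage points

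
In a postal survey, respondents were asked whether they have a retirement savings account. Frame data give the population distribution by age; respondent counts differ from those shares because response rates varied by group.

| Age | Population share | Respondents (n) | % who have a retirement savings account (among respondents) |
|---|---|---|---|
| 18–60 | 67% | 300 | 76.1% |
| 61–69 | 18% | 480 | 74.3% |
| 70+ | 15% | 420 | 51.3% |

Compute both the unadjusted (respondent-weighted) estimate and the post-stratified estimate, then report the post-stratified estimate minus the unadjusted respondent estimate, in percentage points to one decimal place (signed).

+5.4 percentage points

Naive respondent-only estimate (weights = respondent counts):
  (300/1200)×76.1 + (480/1200)×74.3 + (420/1200)×51.3 = 66.7%
Post-stratified estimate weights by population shares:
  0.67×76.1 + 0.18×74.3 + 0.15×51.3 = 72.056%
Difference = 72.056 − 66.7 = 5.356 pp.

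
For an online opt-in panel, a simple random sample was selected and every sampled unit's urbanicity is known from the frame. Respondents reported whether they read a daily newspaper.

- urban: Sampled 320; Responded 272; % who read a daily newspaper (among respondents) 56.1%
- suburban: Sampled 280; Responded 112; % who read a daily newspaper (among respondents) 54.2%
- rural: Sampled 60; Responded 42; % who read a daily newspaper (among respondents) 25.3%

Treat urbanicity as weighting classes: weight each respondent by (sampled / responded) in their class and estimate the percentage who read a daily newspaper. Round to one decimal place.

Class response rates: urban 272/320 = 85%, suburban 112/280 = 40%, rural 42/60 = 70%.
Inverse-response-rate weighting restores each class to its sampled count, so class totals weight by n_sampled:
  urban: 320 × 56.1 = 17,952
  suburban: 280 × 54.2 = 15,176
  rural: 60 × 25.3 = 1518
Adjusted estimate = 34,646 / 660 = 52.4939 → 52.5%.

52.5%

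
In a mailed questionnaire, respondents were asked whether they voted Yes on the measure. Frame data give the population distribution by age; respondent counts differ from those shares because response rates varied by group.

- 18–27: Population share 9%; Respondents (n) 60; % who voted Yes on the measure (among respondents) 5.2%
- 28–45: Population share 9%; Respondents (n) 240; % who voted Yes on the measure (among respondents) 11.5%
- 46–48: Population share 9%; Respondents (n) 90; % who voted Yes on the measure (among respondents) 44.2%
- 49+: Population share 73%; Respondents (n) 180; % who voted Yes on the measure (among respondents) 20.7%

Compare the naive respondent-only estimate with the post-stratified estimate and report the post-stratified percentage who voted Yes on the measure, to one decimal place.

20.6%

Without adjustment, the pooled respondent share is:
  (60/570)×5.2 + (240/570)×11.5 + (90/570)×44.2 + (180/570)×20.7 = 18.9053%
Post-stratified estimate weights by population shares:
  0.09×5.2 + 0.09×11.5 + 0.09×44.2 + 0.73×20.7 = 20.592%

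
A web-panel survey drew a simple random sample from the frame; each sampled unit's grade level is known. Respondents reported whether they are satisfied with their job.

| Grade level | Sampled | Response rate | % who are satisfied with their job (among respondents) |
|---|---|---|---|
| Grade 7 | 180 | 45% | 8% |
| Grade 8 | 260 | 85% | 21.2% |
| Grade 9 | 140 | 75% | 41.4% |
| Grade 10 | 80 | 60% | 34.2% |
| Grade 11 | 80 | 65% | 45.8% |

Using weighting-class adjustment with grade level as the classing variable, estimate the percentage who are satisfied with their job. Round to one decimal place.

Each respondent's weight = sampled/responded in their class; summing within a class gives n_sampled, so:
  Grade 7: 180 × 8 = 1440
  Grade 8: 260 × 21.2 = 5512
  Grade 9: 140 × 41.4 = 5796
  Grade 10: 80 × 34.2 = 2736
  Grade 11: 80 × 45.8 = 3664
Adjusted estimate = 19,148 / 740 = 25.8757 → 25.9%.

25.9%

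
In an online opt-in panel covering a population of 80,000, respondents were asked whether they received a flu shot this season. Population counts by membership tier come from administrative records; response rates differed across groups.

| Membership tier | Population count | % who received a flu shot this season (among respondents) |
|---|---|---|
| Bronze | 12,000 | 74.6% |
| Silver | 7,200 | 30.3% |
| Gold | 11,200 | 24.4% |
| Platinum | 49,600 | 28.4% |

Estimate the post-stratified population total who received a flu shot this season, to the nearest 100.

Estimated count per cell = population count × respondent percentage:
  Bronze: 12,000 × 74.6% = 8952
  Silver: 7,200 × 30.3% = 2181.6
  Gold: 11,200 × 24.4% = 2732.8
  Platinum: 49,600 × 28.4% = 14086.4
Estimated total = 27952.8 → 28,000.

28,000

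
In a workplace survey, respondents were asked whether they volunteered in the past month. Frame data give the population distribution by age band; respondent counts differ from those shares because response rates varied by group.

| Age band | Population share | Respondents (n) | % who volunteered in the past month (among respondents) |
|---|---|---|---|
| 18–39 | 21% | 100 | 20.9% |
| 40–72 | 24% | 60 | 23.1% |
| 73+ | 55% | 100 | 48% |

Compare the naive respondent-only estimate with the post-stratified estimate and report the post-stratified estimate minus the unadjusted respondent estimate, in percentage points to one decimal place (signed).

+4.5 percentage points

Without adjustment, the pooled respondent share is:
  (100/260)×20.9 + (60/260)×23.1 + (100/260)×48 = 31.8308%
Post-stratified estimate weights by population shares:
  0.21×20.9 + 0.24×23.1 + 0.55×48 = 36.333%
Difference = 36.333 − 31.8308 = 4.5022 pp.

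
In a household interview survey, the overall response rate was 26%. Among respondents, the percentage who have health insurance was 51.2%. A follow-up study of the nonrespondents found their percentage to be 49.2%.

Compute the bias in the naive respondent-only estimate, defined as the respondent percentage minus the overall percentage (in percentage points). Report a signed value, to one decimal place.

+1.5 percentage points

Nonresponse fraction = 1 − 0.26 = 0.74.
Bias = (nonresponse fraction) × (respondent percentage − nonrespondent percentage)
     = 0.74 × (51.2 − 49.2) = 0.74 × 2 = 1.48.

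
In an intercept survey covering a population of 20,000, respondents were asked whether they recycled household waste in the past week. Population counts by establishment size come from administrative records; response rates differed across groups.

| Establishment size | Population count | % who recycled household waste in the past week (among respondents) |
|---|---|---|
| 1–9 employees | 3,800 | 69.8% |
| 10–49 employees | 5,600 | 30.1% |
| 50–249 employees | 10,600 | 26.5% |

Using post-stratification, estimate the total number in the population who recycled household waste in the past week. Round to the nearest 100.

7,100

Estimated count per cell = population count × respondent percentage:
  1–9 employees: 3,800 × 69.8% = 2652.4
  10–49 employees: 5,600 × 30.1% = 1685.6
  50–249 employees: 10,600 × 26.5% = 2809
Estimated total = 7147 → 7,100.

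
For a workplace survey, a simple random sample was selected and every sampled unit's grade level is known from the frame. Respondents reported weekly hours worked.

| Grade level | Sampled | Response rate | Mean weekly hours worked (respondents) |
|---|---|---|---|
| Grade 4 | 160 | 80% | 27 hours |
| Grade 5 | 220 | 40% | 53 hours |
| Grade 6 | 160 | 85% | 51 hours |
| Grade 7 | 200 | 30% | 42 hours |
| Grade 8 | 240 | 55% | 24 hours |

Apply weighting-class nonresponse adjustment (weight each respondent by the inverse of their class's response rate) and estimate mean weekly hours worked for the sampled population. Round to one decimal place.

39.1

With weight = n_sampled/n_responded per class, the weighted class total is n_sampled:
  Grade 4: 160 × 27 = 4320
  Grade 5: 220 × 53 = 11,660
  Grade 6: 160 × 51 = 8160
  Grade 7: 200 × 42 = 8400
  Grade 8: 240 × 24 = 5760
Adjusted estimate = 38,300 / 980 = 39.0816 → 39.1.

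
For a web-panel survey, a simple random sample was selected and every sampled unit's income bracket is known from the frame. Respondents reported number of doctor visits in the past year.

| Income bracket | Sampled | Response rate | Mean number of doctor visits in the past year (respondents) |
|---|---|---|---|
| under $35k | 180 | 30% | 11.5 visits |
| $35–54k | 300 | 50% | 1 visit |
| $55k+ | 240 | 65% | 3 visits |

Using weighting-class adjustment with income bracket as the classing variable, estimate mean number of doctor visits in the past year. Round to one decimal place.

4.3

Inverse-response-rate weighting restores each class to its sampled count, so class totals weight by n_sampled:
  under $35k: 180 × 11.5 = 2070
  $35–54k: 300 × 1 = 300
  $55k+: 240 × 3 = 720
Adjusted estimate = 3090 / 720 = 4.29167 → 4.3.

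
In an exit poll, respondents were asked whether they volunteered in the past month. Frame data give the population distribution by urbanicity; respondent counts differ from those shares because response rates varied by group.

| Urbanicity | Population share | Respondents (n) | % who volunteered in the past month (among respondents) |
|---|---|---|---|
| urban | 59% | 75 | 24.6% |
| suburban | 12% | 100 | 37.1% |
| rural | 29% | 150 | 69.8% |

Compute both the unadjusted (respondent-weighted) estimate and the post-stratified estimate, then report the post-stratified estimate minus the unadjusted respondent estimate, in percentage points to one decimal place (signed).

-10.1 percentage points

Naive respondent-only estimate (weights = respondent counts):
  (75/325)×24.6 + (100/325)×37.1 + (150/325)×69.8 = 49.3077%
Post-stratifying to population shares instead:
  0.59×24.6 + 0.12×37.1 + 0.29×69.8 = 39.208%
Difference = 39.208 − 49.3077 = -10.0997 pp.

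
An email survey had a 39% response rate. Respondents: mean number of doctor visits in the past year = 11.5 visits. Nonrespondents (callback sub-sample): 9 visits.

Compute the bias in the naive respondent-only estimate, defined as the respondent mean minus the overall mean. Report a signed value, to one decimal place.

+1.5

Nonresponse fraction = 1 − 0.39 = 0.61.
Bias = (nonresponse fraction) × (respondent mean − nonrespondent mean)
     = 0.61 × (11.5 − 9) = 0.61 × 2.5 = 1.525.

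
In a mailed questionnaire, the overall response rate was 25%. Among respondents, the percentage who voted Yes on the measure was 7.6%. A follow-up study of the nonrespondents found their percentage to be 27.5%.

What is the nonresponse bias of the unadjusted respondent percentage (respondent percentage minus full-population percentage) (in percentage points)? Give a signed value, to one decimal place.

-14.9 percentage points

Nonresponse fraction = 1 − 0.25 = 0.75.
Bias = (nonresponse fraction) × (respondent percentage − nonrespondent percentage)
     = 0.75 × (7.6 − 27.5) = 0.75 × -19.9 = -14.925.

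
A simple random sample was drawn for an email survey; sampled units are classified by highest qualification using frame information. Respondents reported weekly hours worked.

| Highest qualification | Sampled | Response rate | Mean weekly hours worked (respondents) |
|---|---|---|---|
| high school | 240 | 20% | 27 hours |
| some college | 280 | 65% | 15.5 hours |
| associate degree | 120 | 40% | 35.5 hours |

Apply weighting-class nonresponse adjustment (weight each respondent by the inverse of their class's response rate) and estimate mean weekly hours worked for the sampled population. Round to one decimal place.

23.6

With weight = n_sampled/n_responded per class, the weighted class total is n_sampled:
  high school: 240 × 27 = 6480
  some college: 280 × 15.5 = 4340
  associate degree: 120 × 35.5 = 4260
Adjusted estimate = 15,080 / 640 = 23.5625 → 23.6.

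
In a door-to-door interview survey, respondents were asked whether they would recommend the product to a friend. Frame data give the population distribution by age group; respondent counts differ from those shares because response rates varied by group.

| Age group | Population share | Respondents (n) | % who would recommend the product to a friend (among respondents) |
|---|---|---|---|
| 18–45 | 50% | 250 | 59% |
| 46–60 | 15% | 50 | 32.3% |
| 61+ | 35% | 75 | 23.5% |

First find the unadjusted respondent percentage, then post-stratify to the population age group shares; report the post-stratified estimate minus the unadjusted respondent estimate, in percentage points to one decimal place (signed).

Unadjusted (pooled respondent) estimate weights by respondent counts:
  (250/375)×59 + (50/375)×32.3 + (75/375)×23.5 = 48.34%
Post-stratified estimate weights by population shares:
  0.5×59 + 0.15×32.3 + 0.35×23.5 = 42.57%
Difference = 42.57 − 48.34 = -5.77 pp.

-5.8 percentage points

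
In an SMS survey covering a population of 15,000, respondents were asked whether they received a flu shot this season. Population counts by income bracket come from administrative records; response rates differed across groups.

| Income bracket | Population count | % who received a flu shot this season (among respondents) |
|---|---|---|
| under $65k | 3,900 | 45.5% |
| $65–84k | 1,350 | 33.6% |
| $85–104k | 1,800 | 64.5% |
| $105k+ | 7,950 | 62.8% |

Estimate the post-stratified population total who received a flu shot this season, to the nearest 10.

8,380

Each cell contributes its population count × the respondent rate:
  under $65k: 3,900 × 45.5% = 1774.5
  $65–84k: 1,350 × 33.6% = 453.6
  $85–104k: 1,800 × 64.5% = 1161
  $105k+: 7,950 × 62.8% = 4992.6
Estimated total = 8381.7 → 8,380.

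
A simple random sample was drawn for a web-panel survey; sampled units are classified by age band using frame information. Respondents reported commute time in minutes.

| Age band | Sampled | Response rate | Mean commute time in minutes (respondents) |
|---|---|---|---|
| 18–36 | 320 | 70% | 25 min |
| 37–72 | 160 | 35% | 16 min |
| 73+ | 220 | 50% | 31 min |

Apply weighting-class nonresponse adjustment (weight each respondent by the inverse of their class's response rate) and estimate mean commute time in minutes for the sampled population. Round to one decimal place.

24.8

Inverse-response-rate weighting restores each class to its sampled count, so class totals weight by n_sampled:
  18–36: 320 × 25 = 8000
  37–72: 160 × 16 = 2560
  73+: 220 × 31 = 6820
Adjusted estimate = 17,380 / 700 = 24.8286 → 24.8.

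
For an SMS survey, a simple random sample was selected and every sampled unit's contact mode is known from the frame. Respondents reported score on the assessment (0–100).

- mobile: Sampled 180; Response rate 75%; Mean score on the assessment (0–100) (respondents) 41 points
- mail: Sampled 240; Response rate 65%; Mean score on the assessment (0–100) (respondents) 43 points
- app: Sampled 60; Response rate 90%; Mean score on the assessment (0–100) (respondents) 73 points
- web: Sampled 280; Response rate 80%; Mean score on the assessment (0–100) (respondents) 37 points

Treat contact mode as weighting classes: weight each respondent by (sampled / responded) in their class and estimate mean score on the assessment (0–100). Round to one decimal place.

42.7

Weighting each respondent by the inverse class response rate inflates each class back to its sampled size, so the class weight is n_sampled:
  mobile: 180 × 41 = 7380
  mail: 240 × 43 = 10,320
  app: 60 × 73 = 4380
  web: 280 × 37 = 10,360
Adjusted estimate = 32,440 / 760 = 42.6842 → 42.7.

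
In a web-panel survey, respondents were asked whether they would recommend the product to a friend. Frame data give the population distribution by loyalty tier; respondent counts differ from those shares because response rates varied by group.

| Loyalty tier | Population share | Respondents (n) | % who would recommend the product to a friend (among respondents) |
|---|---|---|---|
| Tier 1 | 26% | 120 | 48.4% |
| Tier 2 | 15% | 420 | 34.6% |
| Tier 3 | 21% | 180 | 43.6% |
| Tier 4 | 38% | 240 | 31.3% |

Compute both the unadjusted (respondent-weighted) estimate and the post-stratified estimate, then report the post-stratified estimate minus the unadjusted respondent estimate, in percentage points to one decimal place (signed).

Unadjusted (pooled respondent) estimate weights by respondent counts:
  (120/960)×48.4 + (420/960)×34.6 + (180/960)×43.6 + (240/960)×31.3 = 37.1875%
Reweighting by population loyalty tier shares:
  0.26×48.4 + 0.15×34.6 + 0.21×43.6 + 0.38×31.3 = 38.824%
Difference = 38.824 − 37.1875 = 1.6365 pp.

+1.6 percentage points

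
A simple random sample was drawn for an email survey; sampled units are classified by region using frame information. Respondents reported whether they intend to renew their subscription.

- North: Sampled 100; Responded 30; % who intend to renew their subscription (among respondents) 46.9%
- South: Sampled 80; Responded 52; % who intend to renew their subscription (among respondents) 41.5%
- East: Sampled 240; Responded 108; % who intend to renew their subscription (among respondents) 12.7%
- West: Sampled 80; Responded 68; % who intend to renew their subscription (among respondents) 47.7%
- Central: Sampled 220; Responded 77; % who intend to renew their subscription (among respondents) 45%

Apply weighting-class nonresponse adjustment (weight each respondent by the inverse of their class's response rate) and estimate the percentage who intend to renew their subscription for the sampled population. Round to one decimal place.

34.4%

Class response rates: North 30/100 = 30%, South 52/80 = 65%, East 108/240 = 45%, West 68/80 = 85%, Central 77/220 = 35%.
With weight = n_sampled/n_responded per class, the weighted class total is n_sampled:
  North: 100 × 46.9 = 4690
  South: 80 × 41.5 = 3320
  East: 240 × 12.7 = 3048
  West: 80 × 47.7 = 3816
  Central: 220 × 45 = 9900
Adjusted estimate = 24,774 / 720 = 34.4083 → 34.4%.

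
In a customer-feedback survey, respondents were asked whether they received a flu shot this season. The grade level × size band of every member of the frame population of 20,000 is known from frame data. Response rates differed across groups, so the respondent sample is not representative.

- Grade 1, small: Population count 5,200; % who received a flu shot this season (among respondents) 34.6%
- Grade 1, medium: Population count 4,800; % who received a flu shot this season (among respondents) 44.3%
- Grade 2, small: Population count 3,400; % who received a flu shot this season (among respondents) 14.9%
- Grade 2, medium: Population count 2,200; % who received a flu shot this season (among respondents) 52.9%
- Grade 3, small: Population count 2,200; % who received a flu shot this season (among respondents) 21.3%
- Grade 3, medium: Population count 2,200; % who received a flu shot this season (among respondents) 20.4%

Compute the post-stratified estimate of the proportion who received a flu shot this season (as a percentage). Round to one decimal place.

Weight each group's respondent value by its population share:
  Grade 1, small: (5,200/20,000) × 34.6 = 8.996
  Grade 1, medium: (4,800/20,000) × 44.3 = 10.632
  Grade 2, small: (3,400/20,000) × 14.9 = 2.533
  Grade 2, medium: (2,200/20,000) × 52.9 = 5.819
  Grade 3, small: (2,200/20,000) × 21.3 = 2.343
  Grade 3, medium: (2,200/20,000) × 20.4 = 2.244
Post-stratified estimate = 32.567 → 32.6%.

32.6%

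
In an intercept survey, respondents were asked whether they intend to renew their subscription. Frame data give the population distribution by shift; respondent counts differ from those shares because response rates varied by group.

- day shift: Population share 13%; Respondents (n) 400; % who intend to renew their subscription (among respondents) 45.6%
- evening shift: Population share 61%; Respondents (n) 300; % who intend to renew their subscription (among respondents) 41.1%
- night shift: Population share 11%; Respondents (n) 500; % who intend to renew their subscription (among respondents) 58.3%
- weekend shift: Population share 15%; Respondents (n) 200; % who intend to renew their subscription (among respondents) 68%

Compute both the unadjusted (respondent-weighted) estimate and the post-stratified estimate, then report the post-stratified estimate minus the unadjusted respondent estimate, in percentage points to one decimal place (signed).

-4.8 percentage points

Unadjusted (pooled respondent) estimate weights by respondent counts:
  (400/1400)×45.6 + (300/1400)×41.1 + (500/1400)×58.3 + (200/1400)×68 = 52.3714%
Post-stratifying to population shares instead:
  0.13×45.6 + 0.61×41.1 + 0.11×58.3 + 0.15×68 = 47.612%
Difference = 47.612 − 52.3714 = -4.7594 pp.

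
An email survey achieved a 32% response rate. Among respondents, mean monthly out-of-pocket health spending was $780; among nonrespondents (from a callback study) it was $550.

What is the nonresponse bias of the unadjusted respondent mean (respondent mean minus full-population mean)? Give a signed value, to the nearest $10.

Nonresponse fraction = 1 − 0.32 = 0.68.
Bias = (nonresponse fraction) × (respondent mean − nonrespondent mean)
     = 0.68 × (780 − 550) = 0.68 × 230 = 156.4.

+$160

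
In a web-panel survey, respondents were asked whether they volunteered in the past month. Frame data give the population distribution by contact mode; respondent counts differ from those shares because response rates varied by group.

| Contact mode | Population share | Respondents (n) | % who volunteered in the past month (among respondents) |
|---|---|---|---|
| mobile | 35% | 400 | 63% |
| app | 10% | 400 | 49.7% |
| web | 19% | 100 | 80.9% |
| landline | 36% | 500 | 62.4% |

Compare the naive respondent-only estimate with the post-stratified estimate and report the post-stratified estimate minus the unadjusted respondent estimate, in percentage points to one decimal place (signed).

+4.6 percentage points

Naive respondent-only estimate (weights = respondent counts):
  (400/1400)×63 + (400/1400)×49.7 + (100/1400)×80.9 + (500/1400)×62.4 = 60.2643%
Reweighting by population contact mode shares:
  0.35×63 + 0.1×49.7 + 0.19×80.9 + 0.36×62.4 = 64.855%
Difference = 64.855 − 60.2643 = 4.5907 pp.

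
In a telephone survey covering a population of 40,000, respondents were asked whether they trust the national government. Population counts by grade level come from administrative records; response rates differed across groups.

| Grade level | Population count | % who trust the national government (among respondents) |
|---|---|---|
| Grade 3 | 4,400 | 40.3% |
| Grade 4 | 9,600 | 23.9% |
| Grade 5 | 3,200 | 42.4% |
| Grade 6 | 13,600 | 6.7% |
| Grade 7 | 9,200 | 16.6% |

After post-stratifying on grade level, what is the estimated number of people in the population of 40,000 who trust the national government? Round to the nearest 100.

7,900

Apply each group's respondent rate to its population count:
  Grade 3: 4,400 × 40.3% = 1773.2
  Grade 4: 9,600 × 23.9% = 2294.4
  Grade 5: 3,200 × 42.4% = 1356.8
  Grade 6: 13,600 × 6.7% = 911.2
  Grade 7: 9,200 × 16.6% = 1527.2
Estimated total = 7862.8 → 7,900.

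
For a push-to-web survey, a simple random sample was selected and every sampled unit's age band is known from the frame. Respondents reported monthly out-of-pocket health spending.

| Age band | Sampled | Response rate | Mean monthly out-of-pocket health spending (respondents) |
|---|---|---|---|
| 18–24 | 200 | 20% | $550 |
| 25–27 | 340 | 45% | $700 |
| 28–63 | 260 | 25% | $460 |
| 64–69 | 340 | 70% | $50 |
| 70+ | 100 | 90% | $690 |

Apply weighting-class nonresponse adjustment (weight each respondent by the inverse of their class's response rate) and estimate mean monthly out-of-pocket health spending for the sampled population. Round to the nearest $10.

With weight = n_sampled/n_responded per class, the weighted class total is n_sampled:
  18–24: 200 × 550 = 110,000
  25–27: 340 × 700 = 238,000
  28–63: 260 × 460 = 119,600
  64–69: 340 × 50 = 17,000
  70+: 100 × 690 = 69,000
Adjusted estimate = 553,600 / 1,240 = 446.452 → $450.

$450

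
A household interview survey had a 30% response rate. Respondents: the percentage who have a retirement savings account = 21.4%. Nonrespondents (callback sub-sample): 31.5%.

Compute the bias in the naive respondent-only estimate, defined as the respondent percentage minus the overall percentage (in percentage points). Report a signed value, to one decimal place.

-7.1 percentage points

Nonresponse fraction = 1 − 0.3 = 0.7.
Bias = (nonresponse fraction) × (respondent percentage − nonrespondent percentage)
     = 0.7 × (21.4 − 31.5) = 0.7 × -10.1 = -7.07.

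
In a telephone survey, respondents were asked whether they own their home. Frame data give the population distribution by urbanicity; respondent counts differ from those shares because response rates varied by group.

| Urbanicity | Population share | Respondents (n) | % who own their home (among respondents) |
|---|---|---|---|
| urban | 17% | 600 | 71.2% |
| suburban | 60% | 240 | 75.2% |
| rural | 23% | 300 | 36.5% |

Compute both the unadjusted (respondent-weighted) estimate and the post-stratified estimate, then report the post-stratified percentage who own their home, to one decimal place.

Unadjusted (pooled respondent) estimate weights by respondent counts:
  (600/1140)×71.2 + (240/1140)×75.2 + (300/1140)×36.5 = 62.9105%
Post-stratified estimate weights by population shares:
  0.17×71.2 + 0.6×75.2 + 0.23×36.5 = 65.619%

65.6%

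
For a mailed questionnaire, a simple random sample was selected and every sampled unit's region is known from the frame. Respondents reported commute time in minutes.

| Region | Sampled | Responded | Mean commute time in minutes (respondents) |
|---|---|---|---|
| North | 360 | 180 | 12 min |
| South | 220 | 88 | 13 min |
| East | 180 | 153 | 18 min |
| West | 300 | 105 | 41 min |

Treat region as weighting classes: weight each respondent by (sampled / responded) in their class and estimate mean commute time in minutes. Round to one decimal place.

Class response rates: North 180/360 = 50%, South 88/220 = 40%, East 153/180 = 85%, West 105/300 = 35%.
Weighting each respondent by the inverse class response rate inflates each class back to its sampled size, so the class weight is n_sampled:
  North: 360 × 12 = 4320
  South: 220 × 13 = 2860
  East: 180 × 18 = 3240
  West: 300 × 41 = 12,300
Adjusted estimate = 22,720 / 1,060 = 21.434 → 21.4.

21.4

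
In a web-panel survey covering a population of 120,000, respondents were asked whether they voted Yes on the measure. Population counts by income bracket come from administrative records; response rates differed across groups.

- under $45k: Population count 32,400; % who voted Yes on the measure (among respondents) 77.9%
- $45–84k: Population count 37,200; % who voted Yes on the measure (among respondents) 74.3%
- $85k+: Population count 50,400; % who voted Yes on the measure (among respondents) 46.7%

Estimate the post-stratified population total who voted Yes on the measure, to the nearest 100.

Each cell contributes its population count × the respondent rate:
  under $45k: 32,400 × 77.9% = 25239.6
  $45–84k: 37,200 × 74.3% = 27639.6
  $85k+: 50,400 × 46.7% = 23536.8
Estimated total = 76,416 → 76,400.

76,400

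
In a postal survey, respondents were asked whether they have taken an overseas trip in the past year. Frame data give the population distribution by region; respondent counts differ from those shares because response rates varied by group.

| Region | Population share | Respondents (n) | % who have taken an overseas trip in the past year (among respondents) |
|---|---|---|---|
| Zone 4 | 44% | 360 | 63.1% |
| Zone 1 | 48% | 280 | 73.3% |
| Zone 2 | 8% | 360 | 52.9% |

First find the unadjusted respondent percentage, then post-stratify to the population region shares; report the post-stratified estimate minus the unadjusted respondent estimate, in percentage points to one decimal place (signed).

+4.9 percentage points

Without adjustment, the pooled respondent share is:
  (360/1000)×63.1 + (280/1000)×73.3 + (360/1000)×52.9 = 62.284%
Post-stratified estimate weights by population shares:
  0.44×63.1 + 0.48×73.3 + 0.08×52.9 = 67.18%
Difference = 67.18 − 62.284 = 4.896 pp.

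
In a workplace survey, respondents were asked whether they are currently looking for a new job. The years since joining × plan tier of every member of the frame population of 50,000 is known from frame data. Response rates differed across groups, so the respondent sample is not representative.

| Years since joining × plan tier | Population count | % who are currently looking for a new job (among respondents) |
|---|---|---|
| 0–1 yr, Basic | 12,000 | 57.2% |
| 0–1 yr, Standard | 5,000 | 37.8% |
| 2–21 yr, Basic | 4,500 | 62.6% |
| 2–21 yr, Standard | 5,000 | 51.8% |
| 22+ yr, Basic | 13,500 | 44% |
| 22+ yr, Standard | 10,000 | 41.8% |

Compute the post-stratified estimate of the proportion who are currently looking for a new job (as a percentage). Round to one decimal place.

48.6%

Weight each group's respondent value by its population share:
  0–1 yr, Basic: (12,000/50,000) × 57.2 = 13.728
  0–1 yr, Standard: (5,000/50,000) × 37.8 = 3.78
  2–21 yr, Basic: (4,500/50,000) × 62.6 = 5.634
  2–21 yr, Standard: (5,000/50,000) × 51.8 = 5.18
  22+ yr, Basic: (13,500/50,000) × 44 = 11.88
  22+ yr, Standard: (10,000/50,000) × 41.8 = 8.36
Post-stratified estimate = 48.562 → 48.6%.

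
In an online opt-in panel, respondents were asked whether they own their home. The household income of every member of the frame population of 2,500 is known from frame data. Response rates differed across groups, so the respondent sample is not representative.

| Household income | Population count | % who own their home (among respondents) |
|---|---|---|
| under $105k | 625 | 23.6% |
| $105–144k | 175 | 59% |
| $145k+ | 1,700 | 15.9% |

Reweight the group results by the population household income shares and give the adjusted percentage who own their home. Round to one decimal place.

20.8%

Reweight to the known household income distribution:
  under $105k: (625/2,500) × 23.6 = 5.9
  $105–144k: (175/2,500) × 59 = 4.13
  $145k+: (1,700/2,500) × 15.9 = 10.812
Post-stratified estimate = 20.842 → 20.8%.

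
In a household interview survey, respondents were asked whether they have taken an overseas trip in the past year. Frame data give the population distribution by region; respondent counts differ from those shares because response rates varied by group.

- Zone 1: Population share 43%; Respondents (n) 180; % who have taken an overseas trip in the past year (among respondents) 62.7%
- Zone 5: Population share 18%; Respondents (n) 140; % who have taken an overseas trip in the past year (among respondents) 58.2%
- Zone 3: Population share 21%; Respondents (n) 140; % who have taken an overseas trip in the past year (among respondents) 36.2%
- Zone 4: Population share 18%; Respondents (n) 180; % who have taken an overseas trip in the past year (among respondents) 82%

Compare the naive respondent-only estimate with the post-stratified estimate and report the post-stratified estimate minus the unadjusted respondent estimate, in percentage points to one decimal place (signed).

Without adjustment, the pooled respondent share is:
  (180/640)×62.7 + (140/640)×58.2 + (140/640)×36.2 + (180/640)×82 = 61.3469%
Reweighting by population region shares:
  0.43×62.7 + 0.18×58.2 + 0.21×36.2 + 0.18×82 = 59.799%
Difference = 59.799 − 61.3469 = -1.5479 pp.

-1.5 percentage points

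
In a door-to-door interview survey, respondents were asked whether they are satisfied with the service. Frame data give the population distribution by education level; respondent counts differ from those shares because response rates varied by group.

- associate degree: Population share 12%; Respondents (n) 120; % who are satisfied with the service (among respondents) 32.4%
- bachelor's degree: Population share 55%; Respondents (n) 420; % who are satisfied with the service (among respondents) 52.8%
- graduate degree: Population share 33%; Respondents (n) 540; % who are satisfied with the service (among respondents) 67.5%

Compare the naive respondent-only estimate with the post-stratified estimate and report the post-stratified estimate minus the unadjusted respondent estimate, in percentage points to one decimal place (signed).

-2.7 percentage points

Unadjusted (pooled respondent) estimate weights by respondent counts:
  (120/1080)×32.4 + (420/1080)×52.8 + (540/1080)×67.5 = 57.8833%
Post-stratifying to population shares instead:
  0.12×32.4 + 0.55×52.8 + 0.33×67.5 = 55.203%
Difference = 55.203 − 57.8833 = -2.6803 pp.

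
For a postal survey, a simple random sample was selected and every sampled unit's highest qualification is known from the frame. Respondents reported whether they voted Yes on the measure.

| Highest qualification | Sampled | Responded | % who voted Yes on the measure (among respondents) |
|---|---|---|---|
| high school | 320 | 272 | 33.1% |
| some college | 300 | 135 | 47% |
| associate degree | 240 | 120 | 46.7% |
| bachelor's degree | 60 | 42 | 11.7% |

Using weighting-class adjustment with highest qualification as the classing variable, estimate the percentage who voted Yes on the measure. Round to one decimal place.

39.8%

Response rates by class: high school 272/320 = 85%, some college 135/300 = 45%, associate degree 120/240 = 50%, bachelor's degree 42/60 = 70%.
Inverse-response-rate weighting restores each class to its sampled count, so class totals weight by n_sampled:
  high school: 320 × 33.1 = 10,592
  some college: 300 × 47 = 14,100
  associate degree: 240 × 46.7 = 11,208
  bachelor's degree: 60 × 11.7 = 702
Adjusted estimate = 36,602 / 920 = 39.7848 → 39.8%.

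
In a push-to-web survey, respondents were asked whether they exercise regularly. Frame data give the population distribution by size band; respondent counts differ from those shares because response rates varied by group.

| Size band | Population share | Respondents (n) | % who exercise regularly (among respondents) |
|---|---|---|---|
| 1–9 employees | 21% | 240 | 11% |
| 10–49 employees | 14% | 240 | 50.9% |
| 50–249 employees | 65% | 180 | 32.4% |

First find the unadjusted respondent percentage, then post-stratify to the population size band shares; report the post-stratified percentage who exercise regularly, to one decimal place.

30.5%

Without adjustment, the pooled respondent share is:
  (240/660)×11 + (240/660)×50.9 + (180/660)×32.4 = 31.3455%
Post-stratifying to population shares instead:
  0.21×11 + 0.14×50.9 + 0.65×32.4 = 30.496%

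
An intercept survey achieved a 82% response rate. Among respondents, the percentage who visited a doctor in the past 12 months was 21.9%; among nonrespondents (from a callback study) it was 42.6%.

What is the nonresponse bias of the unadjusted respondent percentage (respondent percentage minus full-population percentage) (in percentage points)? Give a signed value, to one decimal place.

-3.7 percentage points

Nonresponse fraction = 1 − 0.82 = 0.18.
Bias = (nonresponse fraction) × (respondent percentage − nonrespondent percentage)
     = 0.18 × (21.9 − 42.6) = 0.18 × -20.7 = -3.726.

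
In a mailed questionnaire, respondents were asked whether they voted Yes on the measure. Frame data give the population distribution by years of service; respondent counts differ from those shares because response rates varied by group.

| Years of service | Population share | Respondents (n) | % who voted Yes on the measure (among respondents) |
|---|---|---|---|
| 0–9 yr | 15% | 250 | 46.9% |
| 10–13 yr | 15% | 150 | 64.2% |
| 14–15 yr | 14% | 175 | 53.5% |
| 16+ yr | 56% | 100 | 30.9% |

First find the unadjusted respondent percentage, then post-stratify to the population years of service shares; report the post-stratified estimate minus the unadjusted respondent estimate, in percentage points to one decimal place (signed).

Unadjusted (pooled respondent) estimate weights by respondent counts:
  (250/675)×46.9 + (150/675)×64.2 + (175/675)×53.5 + (100/675)×30.9 = 50.0852%
Reweighting by population years of service shares:
  0.15×46.9 + 0.15×64.2 + 0.14×53.5 + 0.56×30.9 = 41.459%
Difference = 41.459 − 50.0852 = -8.6262 pp.

-8.6 percentage points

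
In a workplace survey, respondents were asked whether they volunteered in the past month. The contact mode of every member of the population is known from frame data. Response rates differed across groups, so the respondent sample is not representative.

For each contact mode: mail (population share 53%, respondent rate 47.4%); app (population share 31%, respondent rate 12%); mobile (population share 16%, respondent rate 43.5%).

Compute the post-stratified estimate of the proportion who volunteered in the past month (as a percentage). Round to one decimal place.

Reweight to the known contact mode distribution:
  mail: 0.53 × 47.4 = 25.122
  app: 0.31 × 12 = 3.72
  mobile: 0.16 × 43.5 = 6.96
Post-stratified estimate = 35.802 → 35.8%.

35.8%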